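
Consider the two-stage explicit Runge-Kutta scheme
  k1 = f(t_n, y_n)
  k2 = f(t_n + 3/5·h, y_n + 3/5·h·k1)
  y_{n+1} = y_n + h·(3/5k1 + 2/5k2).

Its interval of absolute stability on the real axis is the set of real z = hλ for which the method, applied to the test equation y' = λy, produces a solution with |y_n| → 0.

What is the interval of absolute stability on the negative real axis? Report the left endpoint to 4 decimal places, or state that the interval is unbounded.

(-4.1667, 0).

With y'=λy (z=hλ):
  k1=λy_n ⇒ h·k1=z·y_n;  k2=λ(1+3/5z)y_n ⇒ h·k2=z(1+3/5z)y_n
  y_{n+1}/y_n = 1 + 3/5z + 2/5z(1+3/5z) = 1 + z + 6/25z²
  ⇒ R(z) = 1 + z + 6/25z².

Boundary: |R(x)|=1, x<0.
x=-0.47: |R|=0.5830
R=1: x+6/25x²=0 ⇒ x=−25/6=-4.1667; min R=1−1/(4·6/25)=-0.0417>−1
Confirm numerically:
  x=-4.137: |R|=0.97054 <1
  x=-3.934: |R|=0.78033 <1
  x=-3.644: |R|=0.54290 <1
  x=-1.706: |R|=0.00750 <1
  x=-4.762: |R|=1.68039 >1
  x=-4.734: |R|=1.64458 >1
Stable set (-4.1667, 0).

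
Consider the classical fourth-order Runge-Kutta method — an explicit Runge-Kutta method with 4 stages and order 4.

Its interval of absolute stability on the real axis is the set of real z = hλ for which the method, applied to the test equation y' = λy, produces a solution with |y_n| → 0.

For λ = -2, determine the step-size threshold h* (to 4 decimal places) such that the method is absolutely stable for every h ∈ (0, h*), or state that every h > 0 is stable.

Set f=λy, z=hλ:
  order 4, 4-stage ⇒ R(z)=1+z+z^2/2+z^3/6+z^4/24
  (e.g. R(-0.36)=0.69772, |R|=0.69772)

Find x<0 with |R(x)|<1.
x=-0.36: |R|=0.6977
|R(-2.97)|=1.3161 |R(-2.23)|=0.4386 |R(-1.72)|=0.2758
Bisect:
  x_lo=-3.2885 |R|=2.0643  x_hi=-0.3675 |R|=0.6925
  mid=-1.82802 |R|=0.28998 →hi
  mid=-2.55826 |R|=0.70830 →hi
  mid=-2.92339 |R|=1.22896 →lo
  mid=-2.74082 |R|=0.93500 →hi
  mid=-2.83210 |R|=1.07290 →lo
  mid=-2.78646 |R|=1.00177 →lo
  mid=-2.76364 |R|=0.96785 →hi
  mid=-2.77505 |R|=0.98467 →hi
  mid=-2.78076 |R|=0.99319 →hi
  ...
  [-2.78540,-2.78522] ⇒ x*=-2.7853
Interval (-2.7853, 0).

(-2.7853,0); λ=-2 ⇒ h* = 1.3926.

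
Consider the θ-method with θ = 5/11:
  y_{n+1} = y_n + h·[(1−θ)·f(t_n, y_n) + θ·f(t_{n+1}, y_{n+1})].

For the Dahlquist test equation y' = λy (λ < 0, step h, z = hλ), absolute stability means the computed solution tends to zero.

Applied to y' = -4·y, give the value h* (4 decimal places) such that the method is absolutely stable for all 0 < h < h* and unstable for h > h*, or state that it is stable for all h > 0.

Set f=λy, z=hλ:
  y_{n+1} = y_n + z·[6/11·y_n + 5/11·y_{n+1}] ⇒ (1 − 5/11z)y_{n+1} = (1 + 6/11z)y_n
  R(z) = (1 + 6/11z)/(1 − 5/11z).

Boundary: |R(x)|=1, x<0.
x=-0.97: |R|=0.3268
R=−1: 1+6/11x = −1+5/11x ⇒ -1/11x=2 ⇒ x=2/(-1/11)=-22.0000
Confirm numerically:
  x=-17.753: |R|=0.95743 <1
  x=-13.145: |R|=0.88459 <1
  x=-11.981: |R|=0.85870 <1
  x=-22.380: |R|=1.00309 >1
  x=-22.272: |R|=1.00222 >1
Interval (-22.0000, 0).

(-22.0000,0); λ=-4 ⇒ h* = (22)/4 = 5.5000.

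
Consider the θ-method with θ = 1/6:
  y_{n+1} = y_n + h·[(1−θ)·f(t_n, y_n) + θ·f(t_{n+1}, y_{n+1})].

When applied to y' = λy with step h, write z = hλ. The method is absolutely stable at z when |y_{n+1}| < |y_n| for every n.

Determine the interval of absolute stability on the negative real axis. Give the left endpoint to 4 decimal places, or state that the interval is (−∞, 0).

On y'=λy, z=hλ:
  y_{n+1} = y_n + z·[5/6·y_n + 1/6·y_{n+1}] ⇒ (1 − 1/6z)y_{n+1} = (1 + 5/6z)y_n
  so R(z) = (1 + 5/6z)/(1 − 1/6z).

Solve |R(x)|<1 on ℝ⁻.
x=-0.35: |R|=0.6693
R=−1: 1+5/6x = −1+1/6x ⇒ -2/3x=2 ⇒ x=2/(-2/3)=-3.0000
Confirm numerically:
  x=-2.262: |R|=0.64270 <1
  x=-1.891: |R|=0.43784 <1
  x=-1.457: |R|=0.17232 <1
  x=-3.334: |R|=1.14313 >1
  x=-3.294: |R|=1.12653 >1
  x=-3.261: |R|=1.11273 >1
Stable set (-3.0000, 0).

z∈(-3.0000,0).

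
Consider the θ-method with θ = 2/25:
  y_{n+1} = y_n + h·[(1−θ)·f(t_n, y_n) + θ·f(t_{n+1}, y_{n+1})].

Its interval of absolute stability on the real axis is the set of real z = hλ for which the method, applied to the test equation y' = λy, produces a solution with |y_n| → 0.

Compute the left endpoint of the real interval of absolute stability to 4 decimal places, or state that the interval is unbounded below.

z* = -2.3810.

Set f=λy, z=hλ:
  y_{n+1} = y_n + z·[23/25·y_n + 2/25·y_{n+1}] ⇒ (1 − 2/25z)y_{n+1} = (1 + 23/25z)y_n
  Hence R(z) = (1 + 23/25z)/(1 − 2/25z).

Need |R(x)|<1, x<0.
x=-1.4: |R|=0.2590
R=−1: 1+23/25x = −1+2/25x ⇒ -21/25x=2 ⇒ x=2/(-21/25)=-2.3810
Confirm numerically:
  x=-1.690: |R|=0.48872 <1
  x=-1.482: |R|=0.32492 <1
  x=-1.181: |R|=0.07905 <1
  x=-2.746: |R|=1.25141 >1
  x=-2.599: |R|=1.15163 >1
  x=-2.598: |R|=1.15095 >1
Interval (-2.3810, 0).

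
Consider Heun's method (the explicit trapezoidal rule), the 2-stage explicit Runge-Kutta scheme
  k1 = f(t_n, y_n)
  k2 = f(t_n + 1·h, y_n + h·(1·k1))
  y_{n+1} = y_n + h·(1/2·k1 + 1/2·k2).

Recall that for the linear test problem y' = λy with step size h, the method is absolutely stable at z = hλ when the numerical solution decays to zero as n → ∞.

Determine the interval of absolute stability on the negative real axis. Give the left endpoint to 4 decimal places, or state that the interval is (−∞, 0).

(-2.0000, 0).

With y'=λy (z=hλ):
  order 2, 2-stage ⇒ R(z)=1+z+z^2/2
  (e.g. R(-1.4)=0.58000, |R|=0.58000)

Boundary: |R(x)|=1, x<0.
x=-1.4: |R|=0.5800
|R(-2.2)|=1.2200 |R(-1.82)|=0.8362 |R(-1.51)|=0.6300
Bisect:
  x_lo=-2.7475 |R|=2.0269  x_hi=-0.2244 |R|=0.8008
  mid=-1.48598 |R|=0.61809 →hi
  mid=-2.11675 |R|=1.12356 →lo
  mid=-1.80136 |R|=0.82109 →hi
  mid=-1.95905 |R|=0.95989 →hi
  mid=-2.03790 |R|=1.03862 →lo
  mid=-1.99848 |R|=0.99848 →hi
  mid=-2.01819 |R|=1.01835 →lo
  ...
  [-2.00002,-1.99986] ⇒ x*=-2.0000
So |R|<1 on (-2.0000, 0).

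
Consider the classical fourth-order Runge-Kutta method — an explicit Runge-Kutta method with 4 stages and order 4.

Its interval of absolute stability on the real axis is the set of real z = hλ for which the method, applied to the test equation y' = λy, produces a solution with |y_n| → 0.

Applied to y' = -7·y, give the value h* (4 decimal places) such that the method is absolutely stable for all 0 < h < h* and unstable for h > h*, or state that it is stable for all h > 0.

On y'=λy, z=hλ:
  order 4, 4-stage ⇒ R(z)=1+z+z^2/2+z^3/6+z^4/24
  (e.g. R(-1.42)=0.28040, |R|=0.28040)

Find x<0 with |R(x)|<1.
x=-1.42: |R|=0.2804
|R(-2.53)|=0.6786 |R(-2.17)|=0.4053 |R(-0.88)|=0.4186
Bisect:
  x_lo=-3.6550 |R|=3.3225  x_hi=-0.3866 |R|=0.6794
  mid=-2.02078 |R|=0.34048 →hi
  mid=-2.83787 |R|=1.08221 →lo
  mid=-2.42933 |R|=0.58321 →hi
  mid=-2.63360 |R|=0.79437 →hi
  mid=-2.73574 |R|=0.92782 →hi
  mid=-2.78680 |R|=1.00228 →lo
  mid=-2.76127 |R|=0.96438 →hi
  mid=-2.77404 |R|=0.98316 →hi
  mid=-2.78042 |R|=0.99268 →hi
  ...
  [-2.78541,-2.78521] ⇒ x*=-2.7853
Stable set (-2.7853, 0).

(-2.7853,0); λ=-7 ⇒ h* = 0.3979.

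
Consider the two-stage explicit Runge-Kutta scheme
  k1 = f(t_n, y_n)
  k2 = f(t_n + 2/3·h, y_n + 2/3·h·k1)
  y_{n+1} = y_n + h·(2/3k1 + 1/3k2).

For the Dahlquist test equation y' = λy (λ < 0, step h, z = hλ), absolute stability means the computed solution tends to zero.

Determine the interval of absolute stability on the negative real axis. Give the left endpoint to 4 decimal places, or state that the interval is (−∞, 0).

Test eqn y'=λy, z=hλ:
  k1=λy_n ⇒ h·k1=z·y_n;  k2=λ(1+2/3z)y_n ⇒ h·k2=z(1+2/3z)y_n
  y_{n+1}/y_n = 1 + 2/3z + 1/3z(1+2/3z) = 1 + z + 2/9z²
  Hence R(z) = 1 + z + 2/9z².

Find x<0 with |R(x)|<1.
x=-0.42: |R|=0.6192
R=1: x+2/9x²=0 ⇒ x=−9/2=-4.5000; min R=1−1/(4·2/9)=-0.1250>−1
Confirm numerically:
  x=-3.715: |R|=0.35194 <1
  x=-3.434: |R|=0.18652 <1
  x=-2.330: |R|=0.12358 <1
  x=-4.867: |R|=1.39693 >1
  x=-4.686: |R|=1.19369 >1
Interval (-4.5000, 0).

(-4.5000, 0).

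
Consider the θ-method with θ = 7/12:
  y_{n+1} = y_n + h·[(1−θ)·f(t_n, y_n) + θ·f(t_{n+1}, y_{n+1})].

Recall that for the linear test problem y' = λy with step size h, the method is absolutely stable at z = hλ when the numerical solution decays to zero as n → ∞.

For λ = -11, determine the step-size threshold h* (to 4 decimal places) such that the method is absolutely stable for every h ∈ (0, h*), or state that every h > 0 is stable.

Set f=λy, z=hλ:
  y_{n+1} = y_n + z·[5/12·y_n + 7/12·y_{n+1}] ⇒ (1 − 7/12z)y_{n+1} = (1 + 5/12z)y_n
  ⇒ R(z) = (1 + 5/12z)/(1 − 7/12z).

Need |R(x)|<1, x<0.
x=-1.58: |R|=0.1778
x=-2: |R|=0.0769
x=-10: |R|=0.4634
x=-100: |R|=0.6854
θ=7/12≥1/2 ⇒ |1+5/12x|<|1−7/12x| ∀x<0 ⇒ unbounded interval.

(−∞, 0) — no finite endpoint. Any h>0 works for λ=-11.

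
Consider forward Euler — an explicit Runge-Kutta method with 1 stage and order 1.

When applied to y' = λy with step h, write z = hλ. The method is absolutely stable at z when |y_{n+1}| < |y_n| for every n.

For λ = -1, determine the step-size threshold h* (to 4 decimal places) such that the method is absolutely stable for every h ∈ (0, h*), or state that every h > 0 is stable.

(-2.0000,0); λ=-1 ⇒ h* = 2.0000.

With y'=λy (z=hλ):
  order 1, 1-stage ⇒ R(z)=1+z
  (e.g. R(-1.3)=-0.30000, |R|=0.30000)

Need |R(x)|<1, x<0.
x=-1.3: |R|=0.3000
|R(-2.17)|=1.1700 |R(-0.69)|=0.3100 |R(-0.65)|=0.3500
Bisect:
  x_lo=-2.6680 |R|=1.6680  x_hi=-0.1132 |R|=0.8868
  mid=-1.39059 |R|=0.39059 →hi
  mid=-2.02929 |R|=1.02929 →lo
  mid=-1.70994 |R|=0.70994 →hi
  mid=-1.86962 |R|=0.86962 →hi
  mid=-1.94945 |R|=0.94945 →hi
  mid=-1.98937 |R|=0.98937 →hi
  mid=-2.00933 |R|=1.00933 →lo
  mid=-1.99935 |R|=0.99935 →hi
  mid=-2.00434 |R|=1.00434 →lo
  mid=-2.00184 |R|=1.00184 →lo
  ...
  [-2.00013,-1.99997] ⇒ x*=-2.0000
Stable set (-2.0000, 0).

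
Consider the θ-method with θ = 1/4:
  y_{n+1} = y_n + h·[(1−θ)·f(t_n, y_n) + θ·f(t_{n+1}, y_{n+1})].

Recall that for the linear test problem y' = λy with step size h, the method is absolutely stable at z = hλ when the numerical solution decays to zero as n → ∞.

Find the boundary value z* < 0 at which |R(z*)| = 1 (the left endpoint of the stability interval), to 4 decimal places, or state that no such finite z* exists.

left endpoint -4.0000.

On y'=λy, z=hλ:
  y_{n+1} = y_n + z·[3/4·y_n + 1/4·y_{n+1}] ⇒ (1 − 1/4z)y_{n+1} = (1 + 3/4z)y_n
  so R(z) = (1 + 3/4z)/(1 − 1/4z).

Need |R(x)|<1, x<0.
x=-1.28: |R|=0.0303
R=−1: 1+3/4x = −1+1/4x ⇒ -1/2x=2 ⇒ x=2/(-1/2)=-4.0000
Confirm numerically:
  x=-3.149: |R|=0.76192 <1
  x=-2.007: |R|=0.33644 <1
  x=-1.713: |R|=0.19937 <1
  x=-4.504: |R|=1.11853 >1
  x=-4.193: |R|=1.04711 >1
So |R|<1 on (-4.0000, 0).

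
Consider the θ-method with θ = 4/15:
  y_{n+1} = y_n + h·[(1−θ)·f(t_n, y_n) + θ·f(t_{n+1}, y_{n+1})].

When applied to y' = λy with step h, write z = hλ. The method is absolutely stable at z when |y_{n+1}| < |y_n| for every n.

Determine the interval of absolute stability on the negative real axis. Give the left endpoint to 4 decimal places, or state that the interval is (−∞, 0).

(-4.2857, 0).

Set f=λy, z=hλ:
  y_{n+1} = y_n + z·[11/15·y_n + 4/15·y_{n+1}] ⇒ (1 − 4/15z)y_{n+1} = (1 + 11/15z)y_n
  Hence R(z) = (1 + 11/15z)/(1 − 4/15z).

Solve |R(x)|<1 on ℝ⁻.
x=-1.22: |R|=0.0795
R=−1: 1+11/15x = −1+4/15x ⇒ -7/15x=2 ⇒ x=2/(-7/15)=-4.2857
Confirm numerically:
  x=-4.155: |R|=0.97106 <1
  x=-2.950: |R|=0.65112 <1
  x=-1.881: |R|=0.25266 <1
  x=-1.719: |R|=0.17869 <1
  x=-4.863: |R|=1.11729 >1
  x=-4.428: |R|=1.03045 >1
  x=-4.401: |R|=1.02475 >1
So |R|<1 on (-4.2857, 0).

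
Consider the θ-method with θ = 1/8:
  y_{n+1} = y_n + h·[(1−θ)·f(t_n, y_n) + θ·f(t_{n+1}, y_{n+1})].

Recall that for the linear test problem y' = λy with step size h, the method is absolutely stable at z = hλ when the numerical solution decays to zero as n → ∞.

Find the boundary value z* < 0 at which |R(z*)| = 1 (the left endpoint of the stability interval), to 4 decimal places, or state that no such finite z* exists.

left endpoint -2.6667.

On y'=λy, z=hλ:
  y_{n+1} = y_n + z·[7/8·y_n + 1/8·y_{n+1}] ⇒ (1 − 1/8z)y_{n+1} = (1 + 7/8z)y_n
  ⇒ R(z) = (1 + 7/8z)/(1 − 1/8z).

Boundary: |R(x)|=1, x<0.
x=-0.93: |R|=0.1669
R=−1: 1+7/8x = −1+1/8x ⇒ -3/4x=2 ⇒ x=2/(-3/4)=-2.6667
Confirm numerically:
  x=-1.956: |R|=0.57172 <1
  x=-1.832: |R|=0.49064 <1
  x=-1.128: |R|=0.01139 <1
  x=-1.079: |R|=0.04923 <1
  x=-2.824: |R|=1.08721 >1
  x=-2.777: |R|=1.06143 >1
Stable set (-2.6667, 0).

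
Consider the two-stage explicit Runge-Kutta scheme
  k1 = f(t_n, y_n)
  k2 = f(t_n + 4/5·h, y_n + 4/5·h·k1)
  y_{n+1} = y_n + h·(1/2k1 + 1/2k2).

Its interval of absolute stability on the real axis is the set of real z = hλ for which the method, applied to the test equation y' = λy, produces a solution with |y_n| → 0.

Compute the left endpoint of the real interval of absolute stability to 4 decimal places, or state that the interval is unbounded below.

On y'=λy, z=hλ:
  k1=λy_n ⇒ h·k1=z·y_n;  k2=λ(1+4/5z)y_n ⇒ h·k2=z(1+4/5z)y_n
  y_{n+1}/y_n = 1 + 1/2z + 1/2z(1+4/5z) = 1 + z + 2/5z²
  Hence R(z) = 1 + z + 2/5z².

Find x<0 with |R(x)|<1.
x=-0.62: |R|=0.5338
R=1: x+2/5x²=0 ⇒ x=−5/2=-2.5000; min R=1−1/(4·2/5)=0.3750>−1
Confirm numerically:
  x=-2.208: |R|=0.74211 <1
  x=-1.135: |R|=0.38029 <1
  x=-1.038: |R|=0.39298 <1
  x=-2.705: |R|=1.22181 >1
  x=-2.608: |R|=1.11267 >1
  x=-2.583: |R|=1.08576 >1
Interval (-2.5000, 0).

left endpoint -2.5000.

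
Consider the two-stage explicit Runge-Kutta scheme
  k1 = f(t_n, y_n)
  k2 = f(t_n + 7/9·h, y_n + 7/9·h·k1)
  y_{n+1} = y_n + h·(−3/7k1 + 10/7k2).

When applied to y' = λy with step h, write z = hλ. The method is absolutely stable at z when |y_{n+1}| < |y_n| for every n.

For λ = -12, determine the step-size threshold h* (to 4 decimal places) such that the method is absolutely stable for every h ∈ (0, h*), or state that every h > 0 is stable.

On y'=λy, z=hλ:
  k1=λy_n ⇒ h·k1=z·y_n;  k2=λ(1+7/9z)y_n ⇒ h·k2=z(1+7/9z)y_n
  y_{n+1}/y_n = 1 − 3/7z + 10/7z(1+7/9z) = 1 + z + 10/9z²
  so R(z) = 1 + z + 10/9z².

Find x<0 with |R(x)|<1.
x=-1.79: |R|=2.7701
R=1: x+10/9x²=0 ⇒ x=−9/10=-0.9000; min R=1−1/(4·10/9)=0.7750>−1
Confirm numerically:
  x=-0.878: |R|=0.97854 <1
  x=-0.590: |R|=0.79678 <1
  x=-0.450: |R|=0.77500 <1
  x=-1.427: |R|=1.83559 >1
  x=-1.085: |R|=1.22303 >1
Stable set (-0.9000, 0).

(-0.9000,0); λ=-12 ⇒ h* = (9/10)/12 = 0.0750.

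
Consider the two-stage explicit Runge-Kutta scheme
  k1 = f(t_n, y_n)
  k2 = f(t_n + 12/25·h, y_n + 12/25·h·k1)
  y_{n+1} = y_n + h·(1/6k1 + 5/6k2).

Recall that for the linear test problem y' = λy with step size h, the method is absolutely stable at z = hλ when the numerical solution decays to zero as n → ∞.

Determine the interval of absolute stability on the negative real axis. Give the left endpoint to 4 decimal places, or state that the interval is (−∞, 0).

(-2.5000, 0).

With y'=λy (z=hλ):
  k1=λy_n ⇒ h·k1=z·y_n;  k2=λ(1+12/25z)y_n ⇒ h·k2=z(1+12/25z)y_n
  y_{n+1}/y_n = 1 + 1/6z + 5/6z(1+12/25z) = 1 + z + 2/5z²
  ⇒ R(z) = 1 + z + 2/5z².

Find x<0 with |R(x)|<1.
x=-1.42: |R|=0.3866
R=1: x+2/5x²=0 ⇒ x=−5/2=-2.5000; min R=1−1/(4·2/5)=0.3750>−1
Confirm numerically:
  x=-2.313: |R|=0.82699 <1
  x=-1.641: |R|=0.43615 <1
  x=-1.403: |R|=0.38436 <1
  x=-1.020: |R|=0.39616 <1
  x=-2.982: |R|=1.57493 >1
  x=-2.550: |R|=1.05100 >1
So |R|<1 on (-2.5000, 0).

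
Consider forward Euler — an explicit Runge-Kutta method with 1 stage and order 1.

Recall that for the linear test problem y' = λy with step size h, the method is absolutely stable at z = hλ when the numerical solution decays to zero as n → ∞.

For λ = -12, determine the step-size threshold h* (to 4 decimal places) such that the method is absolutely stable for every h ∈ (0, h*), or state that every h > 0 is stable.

Test eqn y'=λy, z=hλ:
  order 1, 1-stage ⇒ R(z)=1+z
  (e.g. R(-0.91)=0.09000, |R|=0.09000)

Solve |R(x)|<1 on ℝ⁻.
x=-0.91: |R|=0.0900
|R(-1.77)|=0.7700 |R(-1.48)|=0.4800 |R(-1.3)|=0.3000
Bisect:
  x_lo=-2.7010 |R|=1.7010  x_hi=-0.1319 |R|=0.8681
  mid=-1.41646 |R|=0.41646 →hi
  mid=-2.05874 |R|=1.05874 →lo
  mid=-1.73760 |R|=0.73760 →hi
  mid=-1.89817 |R|=0.89817 →hi
  mid=-1.97845 |R|=0.97845 →hi
  mid=-2.01859 |R|=1.01859 →lo
  mid=-1.99852 |R|=0.99852 →hi
  mid=-2.00856 |R|=1.00856 →lo
  mid=-2.00354 |R|=1.00354 →lo
  mid=-2.00103 |R|=1.00103 →lo
  ...
  [-2.00009,-1.99993] ⇒ x*=-2.0000
Interval (-2.0000, 0).

(-2.0000,0); λ=-12 ⇒ h* = 0.1667.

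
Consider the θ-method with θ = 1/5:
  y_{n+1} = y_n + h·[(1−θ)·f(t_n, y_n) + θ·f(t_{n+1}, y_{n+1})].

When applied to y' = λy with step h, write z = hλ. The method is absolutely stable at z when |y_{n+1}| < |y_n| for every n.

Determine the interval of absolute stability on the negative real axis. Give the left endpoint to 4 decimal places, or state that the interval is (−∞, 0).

Test eqn y'=λy, z=hλ:
  y_{n+1} = y_n + z·[4/5·y_n + 1/5·y_{n+1}] ⇒ (1 − 1/5z)y_{n+1} = (1 + 4/5z)y_n
  Hence R(z) = (1 + 4/5z)/(1 − 1/5z).

Solve |R(x)|<1 on ℝ⁻.
x=-0.41: |R|=0.6211
R=−1: 1+4/5x = −1+1/5x ⇒ -3/5x=2 ⇒ x=2/(-3/5)=-3.3333
Confirm numerically:
  x=-2.855: |R|=0.81731 <1
  x=-2.255: |R|=0.55410 <1
  x=-2.122: |R|=0.48975 <1
  x=-1.998: |R|=0.42755 <1
  x=-3.769: |R|=1.14905 >1
  x=-3.652: |R|=1.11049 >1
  x=-3.587: |R|=1.08862 >1
Interval (-3.3333, 0).

(-3.3333, 0).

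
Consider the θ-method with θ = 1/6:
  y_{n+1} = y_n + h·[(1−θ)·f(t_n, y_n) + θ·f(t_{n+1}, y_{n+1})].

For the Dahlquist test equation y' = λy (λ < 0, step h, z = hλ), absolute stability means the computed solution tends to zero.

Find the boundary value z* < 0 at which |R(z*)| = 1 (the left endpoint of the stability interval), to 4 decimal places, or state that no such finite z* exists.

With y'=λy (z=hλ):
  y_{n+1} = y_n + z·[5/6·y_n + 1/6·y_{n+1}] ⇒ (1 − 1/6z)y_{n+1} = (1 + 5/6z)y_n
  so R(z) = (1 + 5/6z)/(1 − 1/6z).

Need |R(x)|<1, x<0.
x=-1.52: |R|=0.2128
R=−1: 1+5/6x = −1+1/6x ⇒ -2/3x=2 ⇒ x=2/(-2/3)=-3.0000
Confirm numerically:
  x=-2.789: |R|=0.90397 <1
  x=-2.249: |R|=0.63583 <1
  x=-1.508: |R|=0.20511 <1
  x=-3.479: |R|=1.20213 >1
  x=-3.020: |R|=1.00887 >1
Stable set (-3.0000, 0).

left endpoint -3.0000.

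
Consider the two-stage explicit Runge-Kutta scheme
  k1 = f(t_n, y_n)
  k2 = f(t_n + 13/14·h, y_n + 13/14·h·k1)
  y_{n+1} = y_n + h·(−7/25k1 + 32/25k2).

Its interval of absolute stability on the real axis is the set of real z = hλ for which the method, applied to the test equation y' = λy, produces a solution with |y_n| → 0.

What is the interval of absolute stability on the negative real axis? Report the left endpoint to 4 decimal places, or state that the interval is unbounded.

(-0.8413, 0).

With y'=λy (z=hλ):
  k1=λy_n ⇒ h·k1=z·y_n;  k2=λ(1+13/14z)y_n ⇒ h·k2=z(1+13/14z)y_n
  y_{n+1}/y_n = 1 − 7/25z + 32/25z(1+13/14z) = 1 + z + 208/175z²
  Hence R(z) = 1 + z + 208/175z².

Boundary: |R(x)|=1, x<0.
x=-1.15: |R|=1.4219
R=1: x+208/175x²=0 ⇒ x=−175/208=-0.8413; min R=1−1/(4·208/175)=0.7897>−1
Confirm numerically:
  x=-0.701: |R|=0.88307 <1
  x=-0.655: |R|=0.85493 <1
  x=-0.361: |R|=0.79390 <1
  x=-1.425: |R|=1.98854 >1
  x=-0.988: |R|=1.17222 >1
Interval (-0.8413, 0).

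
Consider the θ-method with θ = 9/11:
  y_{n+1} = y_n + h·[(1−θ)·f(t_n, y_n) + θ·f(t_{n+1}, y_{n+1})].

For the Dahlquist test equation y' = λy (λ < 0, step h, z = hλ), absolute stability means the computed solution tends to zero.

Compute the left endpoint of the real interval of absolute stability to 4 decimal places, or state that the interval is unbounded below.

unbounded; (−∞, 0).

Set f=λy, z=hλ:
  y_{n+1} = y_n + z·[2/11·y_n + 9/11·y_{n+1}] ⇒ (1 − 9/11z)y_{n+1} = (1 + 2/11z)y_n
  Hence R(z) = (1 + 2/11z)/(1 − 9/11z).

Need |R(x)|<1, x<0.
x=-1.19: |R|=0.3971
x=-2: |R|=0.2414
x=-10: |R|=0.0891
x=-100: |R|=0.2075
θ=9/11≥1/2 ⇒ |1+2/11x|<|1−9/11x| ∀x<0 ⇒ unbounded interval.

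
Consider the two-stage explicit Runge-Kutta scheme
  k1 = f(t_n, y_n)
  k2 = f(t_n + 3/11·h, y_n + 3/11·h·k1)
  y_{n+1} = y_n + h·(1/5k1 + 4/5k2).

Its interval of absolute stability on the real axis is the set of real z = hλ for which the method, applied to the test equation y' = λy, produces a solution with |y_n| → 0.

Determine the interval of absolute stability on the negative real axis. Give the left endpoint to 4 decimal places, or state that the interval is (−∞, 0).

z∈(-4.5833,0).

Test eqn y'=λy, z=hλ:
  k1=λy_n ⇒ h·k1=z·y_n;  k2=λ(1+3/11z)y_n ⇒ h·k2=z(1+3/11z)y_n
  y_{n+1}/y_n = 1 + 1/5z + 4/5z(1+3/11z) = 1 + z + 12/55z²
  Hence R(z) = 1 + z + 12/55z².

Find x<0 with |R(x)|<1.
x=-1.09: |R|=0.1692
R=1: x+12/55x²=0 ⇒ x=−55/12=-4.5833; min R=1−1/(4·12/55)=-0.1458>−1
Confirm numerically:
  x=-2.765: |R|=0.09695 <1
  x=-2.339: |R|=0.14534 <1
  x=-2.315: |R|=0.14571 <1
  x=-2.045: |R|=0.13256 <1
  x=-5.136: |R|=1.61931 >1
  x=-5.059: |R|=1.52503 >1
  x=-4.836: |R|=1.26660 >1
Stable set (-4.5833, 0).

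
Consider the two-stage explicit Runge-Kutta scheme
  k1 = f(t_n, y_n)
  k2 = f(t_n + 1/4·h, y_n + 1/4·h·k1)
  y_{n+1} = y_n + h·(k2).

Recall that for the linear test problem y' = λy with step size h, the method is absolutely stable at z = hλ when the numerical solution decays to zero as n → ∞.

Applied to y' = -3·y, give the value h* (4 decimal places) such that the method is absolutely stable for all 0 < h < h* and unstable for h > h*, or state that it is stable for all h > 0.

(-4.0000,0); λ=-3 ⇒ h* = (4)/3 = 1.3333.

On y'=λy, z=hλ:
  k1=λy_n ⇒ h·k1=z·y_n;  k2=λ(1+1/4z)y_n ⇒ h·k2=z(1+1/4z)y_n
  y_{n+1}/y_n = 1 + z(1+1/4z) = 1 + z + 1/4z²
  so R(z) = 1 + z + 1/4z².

Find x<0 with |R(x)|<1.
x=-1.34: |R|=0.1089
R=1: x+1/4x²=0 ⇒ x=−4=-4.0000; min R=1−1/(4·1/4)=0.0000>−1
Confirm numerically:
  x=-2.758: |R|=0.14364 <1
  x=-2.652: |R|=0.10628 <1
  x=-2.010: |R|=0.00003 <1
  x=-4.590: |R|=1.67702 >1
  x=-4.531: |R|=1.60149 >1
So |R|<1 on (-4.0000, 0).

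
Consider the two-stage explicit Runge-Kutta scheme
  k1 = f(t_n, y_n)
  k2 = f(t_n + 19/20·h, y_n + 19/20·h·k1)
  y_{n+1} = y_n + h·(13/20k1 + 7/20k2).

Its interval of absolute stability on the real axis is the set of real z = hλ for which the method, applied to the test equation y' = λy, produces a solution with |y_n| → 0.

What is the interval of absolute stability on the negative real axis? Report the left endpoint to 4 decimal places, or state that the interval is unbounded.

z∈(-3.0075,0).

Set f=λy, z=hλ:
  k1=λy_n ⇒ h·k1=z·y_n;  k2=λ(1+19/20z)y_n ⇒ h·k2=z(1+19/20z)y_n
  y_{n+1}/y_n = 1 + 13/20z + 7/20z(1+19/20z) = 1 + z + 133/400z²
  R(z) = 1 + z + 133/400z².

Need |R(x)|<1, x<0.
x=-1.41: |R|=0.2510
R=1: x+133/400x²=0 ⇒ x=−400/133=-3.0075; min R=1−1/(4·133/400)=0.2481>−1
Confirm numerically:
  x=-2.848: |R|=0.84894 <1
  x=-2.090: |R|=0.36239 <1
  x=-1.535: |R|=0.24844 <1
  x=-1.282: |R|=0.26447 <1
  x=-3.377: |R|=1.41487 >1
  x=-3.324: |R|=1.34978 >1
So |R|<1 on (-3.0075, 0).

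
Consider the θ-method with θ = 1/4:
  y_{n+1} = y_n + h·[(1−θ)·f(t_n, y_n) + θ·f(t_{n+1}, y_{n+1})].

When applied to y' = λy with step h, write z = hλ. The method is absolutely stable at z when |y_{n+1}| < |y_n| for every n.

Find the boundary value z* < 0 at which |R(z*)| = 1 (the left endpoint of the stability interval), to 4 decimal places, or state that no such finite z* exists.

On y'=λy, z=hλ:
  y_{n+1} = y_n + z·[3/4·y_n + 1/4·y_{n+1}] ⇒ (1 − 1/4z)y_{n+1} = (1 + 3/4z)y_n
  R(z) = (1 + 3/4z)/(1 − 1/4z).

Boundary: |R(x)|=1, x<0.
x=-1.37: |R|=0.0205
R=−1: 1+3/4x = −1+1/4x ⇒ -1/2x=2 ⇒ x=2/(-1/2)=-4.0000
Confirm numerically:
  x=-3.468: |R|=0.85753 <1
  x=-2.935: |R|=0.69286 <1
  x=-2.376: |R|=0.49059 <1
  x=-2.177: |R|=0.40975 <1
  x=-4.470: |R|=1.11098 >1
  x=-4.299: |R|=1.07206 >1
  x=-4.245: |R|=1.05943 >1
Interval (-4.0000, 0).

z* = -4.0000.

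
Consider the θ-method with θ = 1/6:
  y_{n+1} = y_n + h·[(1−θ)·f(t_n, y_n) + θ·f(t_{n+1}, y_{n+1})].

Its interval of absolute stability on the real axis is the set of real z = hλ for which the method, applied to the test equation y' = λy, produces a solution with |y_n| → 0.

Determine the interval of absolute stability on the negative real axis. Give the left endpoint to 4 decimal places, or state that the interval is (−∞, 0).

z∈(-3.0000,0).

Test eqn y'=λy, z=hλ:
  y_{n+1} = y_n + z·[5/6·y_n + 1/6·y_{n+1}] ⇒ (1 − 1/6z)y_{n+1} = (1 + 5/6z)y_n
  Hence R(z) = (1 + 5/6z)/(1 − 1/6z).

Need |R(x)|<1, x<0.
x=-1.18: |R|=0.0139
R=−1: 1+5/6x = −1+1/6x ⇒ -2/3x=2 ⇒ x=2/(-2/3)=-3.0000
Confirm numerically:
  x=-2.778: |R|=0.89884 <1
  x=-2.482: |R|=0.75572 <1
  x=-1.560: |R|=0.23810 <1
  x=-1.411: |R|=0.14236 <1
  x=-3.430: |R|=1.18240 >1
  x=-3.338: |R|=1.14478 >1
So |R|<1 on (-3.0000, 0).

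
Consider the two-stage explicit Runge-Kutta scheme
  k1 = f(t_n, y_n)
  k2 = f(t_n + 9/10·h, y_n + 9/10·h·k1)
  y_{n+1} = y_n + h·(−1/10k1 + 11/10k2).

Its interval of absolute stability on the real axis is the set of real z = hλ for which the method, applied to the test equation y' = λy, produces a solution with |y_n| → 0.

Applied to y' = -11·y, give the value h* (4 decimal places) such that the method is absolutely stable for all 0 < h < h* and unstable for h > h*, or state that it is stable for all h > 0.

Set f=λy, z=hλ:
  k1=λy_n ⇒ h·k1=z·y_n;  k2=λ(1+9/10z)y_n ⇒ h·k2=z(1+9/10z)y_n
  y_{n+1}/y_n = 1 − 1/10z + 11/10z(1+9/10z) = 1 + z + 99/100z²
  Hence R(z) = 1 + z + 99/100z².

Need |R(x)|<1, x<0.
x=-0.75: |R|=0.8069
R=1: x+99/100x²=0 ⇒ x=−100/99=-1.0101; min R=1−1/(4·99/100)=0.7475>−1
Confirm numerically:
  x=-0.967: |R|=0.95874 <1
  x=-0.798: |R|=0.83244 <1
  x=-0.570: |R|=0.75165 <1
  x=-1.452: |R|=1.63522 >1
  x=-1.277: |R|=1.33742 >1
So |R|<1 on (-1.0101, 0).

(-1.0101,0); λ=-11 ⇒ h* = (100/99)/11 = 0.0918.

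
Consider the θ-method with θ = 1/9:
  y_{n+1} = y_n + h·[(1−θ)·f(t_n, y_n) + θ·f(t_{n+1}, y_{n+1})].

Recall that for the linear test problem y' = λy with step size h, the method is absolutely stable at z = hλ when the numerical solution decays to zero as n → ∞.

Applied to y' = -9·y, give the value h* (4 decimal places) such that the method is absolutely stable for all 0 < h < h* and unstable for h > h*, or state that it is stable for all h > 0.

(-2.5714,0); λ=-9 ⇒ h* = (18/7)/9 = 0.2857.

Test eqn y'=λy, z=hλ:
  y_{n+1} = y_n + z·[8/9·y_n + 1/9·y_{n+1}] ⇒ (1 − 1/9z)y_{n+1} = (1 + 8/9z)y_n
  ⇒ R(z) = (1 + 8/9z)/(1 − 1/9z).

Solve |R(x)|<1 on ℝ⁻.
x=-0.68: |R|=0.3678
R=−1: 1+8/9x = −1+1/9x ⇒ -7/9x=2 ⇒ x=2/(-7/9)=-2.5714
Confirm numerically:
  x=-2.372: |R|=0.87724 <1
  x=-2.192: |R|=0.76269 <1
  x=-1.204: |R|=0.06194 <1
  x=-3.132: |R|=1.32344 >1
  x=-3.089: |R|=1.29969 >1
Interval (-2.5714, 0).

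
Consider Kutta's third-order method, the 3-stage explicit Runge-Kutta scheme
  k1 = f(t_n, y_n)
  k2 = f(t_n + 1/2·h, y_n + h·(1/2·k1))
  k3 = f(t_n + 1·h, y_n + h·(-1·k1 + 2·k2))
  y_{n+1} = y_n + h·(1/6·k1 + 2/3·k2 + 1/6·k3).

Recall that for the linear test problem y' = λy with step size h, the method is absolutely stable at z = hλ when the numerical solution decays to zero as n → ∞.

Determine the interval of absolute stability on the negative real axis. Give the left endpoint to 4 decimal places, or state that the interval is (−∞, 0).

z∈(-2.5127,0).

Set f=λy, z=hλ:
  order 3, 3-stage ⇒ R(z)=1+z+z^2/2+z^3/6
  (e.g. R(-0.9)=0.38350, |R|=0.38350)

Need |R(x)|<1, x<0.
x=-0.9: |R|=0.3835
|R(-2.59)|=1.1316 |R(-2.42)|=0.8539 |R(-2.15)|=0.4951
Bisect:
  x_lo=-2.9506 |R|=1.8790  x_hi=-0.1549 |R|=0.8565
  mid=-1.55276 |R|=0.02880 →hi
  mid=-2.25170 |R|=0.61937 →hi
  mid=-2.60117 |R|=1.15142 →lo
  mid=-2.42644 |R|=0.86362 →hi
  mid=-2.51380 |R|=1.00174 →lo
  mid=-2.47012 |R|=0.93128 →hi
  mid=-2.49196 |R|=0.96615 →hi
  ...
  [-2.51278,-2.51261] ⇒ x*=-2.5127
So |R|<1 on (-2.5127, 0).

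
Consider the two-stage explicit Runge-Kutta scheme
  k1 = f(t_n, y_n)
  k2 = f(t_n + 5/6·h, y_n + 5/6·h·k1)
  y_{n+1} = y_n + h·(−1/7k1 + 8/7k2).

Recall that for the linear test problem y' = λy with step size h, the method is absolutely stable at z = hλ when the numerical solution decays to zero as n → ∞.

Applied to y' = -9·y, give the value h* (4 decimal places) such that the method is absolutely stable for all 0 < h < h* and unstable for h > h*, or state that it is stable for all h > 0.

Set f=λy, z=hλ:
  k1=λy_n ⇒ h·k1=z·y_n;  k2=λ(1+5/6z)y_n ⇒ h·k2=z(1+5/6z)y_n
  y_{n+1}/y_n = 1 − 1/7z + 8/7z(1+5/6z) = 1 + z + 20/21z²
  so R(z) = 1 + z + 20/21z².

Boundary: |R(x)|=1, x<0.
x=-1.47: |R|=1.5880
R=1: x+20/21x²=0 ⇒ x=−21/20=-1.0500; min R=1−1/(4·20/21)=0.7375>−1
Confirm numerically:
  x=-0.958: |R|=0.91606 <1
  x=-0.881: |R|=0.85820 <1
  x=-0.794: |R|=0.80642 <1
  x=-0.752: |R|=0.78658 <1
  x=-1.401: |R|=1.46833 >1
  x=-1.220: |R|=1.19752 >1
  x=-1.073: |R|=1.02350 >1
Stable set (-1.0500, 0).

(-1.0500,0); λ=-9 ⇒ h* = (21/20)/9 = 0.1167.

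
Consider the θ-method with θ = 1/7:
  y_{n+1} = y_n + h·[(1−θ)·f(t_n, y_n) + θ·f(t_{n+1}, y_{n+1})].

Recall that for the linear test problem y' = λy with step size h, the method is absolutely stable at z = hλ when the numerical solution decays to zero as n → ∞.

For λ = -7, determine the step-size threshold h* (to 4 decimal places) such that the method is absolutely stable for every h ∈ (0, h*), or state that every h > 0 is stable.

(-2.8000,0); λ=-7 ⇒ h* = (14/5)/7 = 0.4000.

Test eqn y'=λy, z=hλ:
  y_{n+1} = y_n + z·[6/7·y_n + 1/7·y_{n+1}] ⇒ (1 − 1/7z)y_{n+1} = (1 + 6/7z)y_n
  so R(z) = (1 + 6/7z)/(1 − 1/7z).

Solve |R(x)|<1 on ℝ⁻.
x=-1.11: |R|=0.0419
R=−1: 1+6/7x = −1+1/7x ⇒ -5/7x=2 ⇒ x=2/(-5/7)=-2.8000
Confirm numerically:
  x=-1.905: |R|=0.49747 <1
  x=-1.836: |R|=0.45450 <1
  x=-1.766: |R|=0.41022 <1
  x=-3.204: |R|=1.19796 >1
  x=-3.059: |R|=1.12874 >1
  x=-2.926: |R|=1.06347 >1
So |R|<1 on (-2.8000, 0).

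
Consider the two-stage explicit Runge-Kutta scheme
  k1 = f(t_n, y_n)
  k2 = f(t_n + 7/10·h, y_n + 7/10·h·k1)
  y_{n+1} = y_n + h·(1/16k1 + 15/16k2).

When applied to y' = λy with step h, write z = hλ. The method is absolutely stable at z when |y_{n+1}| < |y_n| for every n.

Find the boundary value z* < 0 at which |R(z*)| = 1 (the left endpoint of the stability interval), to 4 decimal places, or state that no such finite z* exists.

Set f=λy, z=hλ:
  k1=λy_n ⇒ h·k1=z·y_n;  k2=λ(1+7/10z)y_n ⇒ h·k2=z(1+7/10z)y_n
  y_{n+1}/y_n = 1 + 1/16z + 15/16z(1+7/10z) = 1 + z + 21/32z²
  R(z) = 1 + z + 21/32z².

Need |R(x)|<1, x<0.
x=-1.62: |R|=1.1023
R=1: x+21/32x²=0 ⇒ x=−32/21=-1.5238; min R=1−1/(4·21/32)=0.6190>−1
Confirm numerically:
  x=-1.475: |R|=0.95275 <1
  x=-1.456: |R|=0.93521 <1
  x=-0.698: |R|=0.62173 <1
  x=-0.681: |R|=0.62334 <1
  x=-2.099: |R|=1.79231 >1
  x=-1.946: |R|=1.53916 >1
  x=-1.852: |R|=1.39887 >1
Interval (-1.5238, 0).

z* = -1.5238.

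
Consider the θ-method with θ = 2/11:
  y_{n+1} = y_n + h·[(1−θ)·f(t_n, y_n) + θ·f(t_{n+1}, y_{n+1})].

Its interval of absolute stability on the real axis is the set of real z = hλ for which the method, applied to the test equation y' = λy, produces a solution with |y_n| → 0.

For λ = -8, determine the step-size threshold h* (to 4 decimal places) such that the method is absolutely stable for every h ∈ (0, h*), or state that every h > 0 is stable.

On y'=λy, z=hλ:
  y_{n+1} = y_n + z·[9/11·y_n + 2/11·y_{n+1}] ⇒ (1 − 2/11z)y_{n+1} = (1 + 9/11z)y_n
  ⇒ R(z) = (1 + 9/11z)/(1 − 2/11z).

Boundary: |R(x)|=1, x<0.
x=-0.44: |R|=0.5926
R=−1: 1+9/11x = −1+2/11x ⇒ -7/11x=2 ⇒ x=2/(-7/11)=-3.1429
Confirm numerically:
  x=-2.805: |R|=0.85762 <1
  x=-2.632: |R|=0.78013 <1
  x=-2.202: |R|=0.57245 <1
  x=-2.000: |R|=0.46667 <1
  x=-3.524: |R|=1.14783 >1
  x=-3.374: |R|=1.09117 >1
So |R|<1 on (-3.1429, 0).

(-3.1429,0); λ=-8 ⇒ h* = (22/7)/8 = 0.3929.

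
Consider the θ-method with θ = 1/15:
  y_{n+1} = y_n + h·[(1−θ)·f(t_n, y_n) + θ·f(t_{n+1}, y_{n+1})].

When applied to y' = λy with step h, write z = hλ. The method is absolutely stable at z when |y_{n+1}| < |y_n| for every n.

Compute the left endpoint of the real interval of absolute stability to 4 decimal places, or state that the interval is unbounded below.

z* = -2.3077.

Set f=λy, z=hλ:
  y_{n+1} = y_n + z·[14/15·y_n + 1/15·y_{n+1}] ⇒ (1 − 1/15z)y_{n+1} = (1 + 14/15z)y_n
  so R(z) = (1 + 14/15z)/(1 − 1/15z).

Solve |R(x)|<1 on ℝ⁻.
x=-0.46: |R|=0.5537
R=−1: 1+14/15x = −1+1/15x ⇒ -13/15x=2 ⇒ x=2/(-13/15)=-2.3077
Confirm numerically:
  x=-2.275: |R|=0.97540 <1
  x=-2.234: |R|=0.94441 <1
  x=-1.551: |R|=0.40566 <1
  x=-1.383: |R|=0.26625 <1
  x=-2.765: |R|=1.33465 >1
  x=-2.713: |R|=1.29747 >1
  x=-2.672: |R|=1.26799 >1
Interval (-2.3077, 0).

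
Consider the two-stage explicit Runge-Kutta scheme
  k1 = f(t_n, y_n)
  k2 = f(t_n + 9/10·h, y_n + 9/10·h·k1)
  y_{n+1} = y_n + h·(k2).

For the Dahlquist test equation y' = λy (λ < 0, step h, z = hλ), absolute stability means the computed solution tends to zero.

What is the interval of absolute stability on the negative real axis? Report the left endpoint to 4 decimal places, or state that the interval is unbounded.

On y'=λy, z=hλ:
  k1=λy_n ⇒ h·k1=z·y_n;  k2=λ(1+9/10z)y_n ⇒ h·k2=z(1+9/10z)y_n
  y_{n+1}/y_n = 1 + z(1+9/10z) = 1 + z + 9/10z²
  R(z) = 1 + z + 9/10z².

Boundary: |R(x)|=1, x<0.
x=-0.36: |R|=0.7566
R=1: x+9/10x²=0 ⇒ x=−10/9=-1.1111; min R=1−1/(4·9/10)=0.7222>−1
Confirm numerically:
  x=-0.756: |R|=0.75838 <1
  x=-0.667: |R|=0.73340 <1
  x=-0.639: |R|=0.72849 <1
  x=-1.639: |R|=1.77869 >1
  x=-1.144: |R|=1.03386 >1
Stable set (-1.1111, 0).

z∈(-1.1111,0).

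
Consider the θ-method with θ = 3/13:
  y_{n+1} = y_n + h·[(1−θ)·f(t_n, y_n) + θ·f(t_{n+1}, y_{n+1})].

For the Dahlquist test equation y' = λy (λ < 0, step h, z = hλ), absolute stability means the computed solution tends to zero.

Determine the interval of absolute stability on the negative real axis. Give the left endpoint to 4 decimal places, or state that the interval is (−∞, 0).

Test eqn y'=λy, z=hλ:
  y_{n+1} = y_n + z·[10/13·y_n + 3/13·y_{n+1}] ⇒ (1 − 3/13z)y_{n+1} = (1 + 10/13z)y_n
  ⇒ R(z) = (1 + 10/13z)/(1 − 3/13z).

Find x<0 with |R(x)|<1.
x=-0.39: |R|=0.6422
R=−1: 1+10/13x = −1+3/13x ⇒ -7/13x=2 ⇒ x=2/(-7/13)=-3.7143
Confirm numerically:
  x=-3.406: |R|=0.90705 <1
  x=-3.059: |R|=0.79316 <1
  x=-2.599: |R|=0.62461 <1
  x=-1.895: |R|=0.31844 <1
  x=-4.246: |R|=1.14461 >1
  x=-4.006: |R|=1.08162 >1
  x=-3.773: |R|=1.01690 >1
Interval (-3.7143, 0).

z∈(-3.7143,0).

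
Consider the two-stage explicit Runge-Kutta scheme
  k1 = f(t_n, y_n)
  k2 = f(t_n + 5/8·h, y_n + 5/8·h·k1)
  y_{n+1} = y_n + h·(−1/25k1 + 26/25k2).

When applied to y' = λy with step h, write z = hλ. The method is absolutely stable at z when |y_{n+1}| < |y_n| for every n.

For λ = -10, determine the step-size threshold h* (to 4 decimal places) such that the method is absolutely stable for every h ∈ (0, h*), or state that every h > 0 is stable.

(-1.5385,0); λ=-10 ⇒ h* = (20/13)/10 = 0.1538.

On y'=λy, z=hλ:
  k1=λy_n ⇒ h·k1=z·y_n;  k2=λ(1+5/8z)y_n ⇒ h·k2=z(1+5/8z)y_n
  y_{n+1}/y_n = 1 − 1/25z + 26/25z(1+5/8z) = 1 + z + 13/20z²
  so R(z) = 1 + z + 13/20z².

Need |R(x)|<1, x<0.
x=-1.56: |R|=1.0218
R=1: x+13/20x²=0 ⇒ x=−20/13=-1.5385; min R=1−1/(4·13/20)=0.6154>−1
Confirm numerically:
  x=-1.024: |R|=0.65757 <1
  x=-1.021: |R|=0.65659 <1
  x=-0.870: |R|=0.62199 <1
  x=-0.769: |R|=0.61538 <1
  x=-2.078: |R|=1.72875 >1
  x=-1.985: |R|=1.57615 >1
  x=-1.606: |R|=1.07050 >1
Interval (-1.5385, 0).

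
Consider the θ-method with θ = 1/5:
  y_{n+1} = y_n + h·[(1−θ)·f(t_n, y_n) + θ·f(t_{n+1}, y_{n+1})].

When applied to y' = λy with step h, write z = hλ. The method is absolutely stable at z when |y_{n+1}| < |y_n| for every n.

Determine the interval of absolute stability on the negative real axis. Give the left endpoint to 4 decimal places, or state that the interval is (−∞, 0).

z∈(-3.3333,0).

With y'=λy (z=hλ):
  y_{n+1} = y_n + z·[4/5·y_n + 1/5·y_{n+1}] ⇒ (1 − 1/5z)y_{n+1} = (1 + 4/5z)y_n
  ⇒ R(z) = (1 + 4/5z)/(1 − 1/5z).

Solve |R(x)|<1 on ℝ⁻.
x=-1.04: |R|=0.1391
R=−1: 1+4/5x = −1+1/5x ⇒ -3/5x=2 ⇒ x=2/(-3/5)=-3.3333
Confirm numerically:
  x=-3.191: |R|=0.94787 <1
  x=-2.332: |R|=0.59029 <1
  x=-2.068: |R|=0.46293 <1
  x=-2.000: |R|=0.42857 <1
  x=-3.783: |R|=1.15359 >1
  x=-3.651: |R|=1.11016 >1
So |R|<1 on (-3.3333, 0).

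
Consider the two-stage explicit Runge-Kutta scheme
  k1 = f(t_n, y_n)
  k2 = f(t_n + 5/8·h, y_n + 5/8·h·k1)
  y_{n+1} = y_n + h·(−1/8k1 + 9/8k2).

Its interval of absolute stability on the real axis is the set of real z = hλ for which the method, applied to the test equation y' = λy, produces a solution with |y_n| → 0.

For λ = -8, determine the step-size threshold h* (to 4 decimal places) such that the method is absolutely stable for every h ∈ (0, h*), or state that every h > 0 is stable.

Test eqn y'=λy, z=hλ:
  k1=λy_n ⇒ h·k1=z·y_n;  k2=λ(1+5/8z)y_n ⇒ h·k2=z(1+5/8z)y_n
  y_{n+1}/y_n = 1 − 1/8z + 9/8z(1+5/8z) = 1 + z + 45/64z²
  so R(z) = 1 + z + 45/64z².

Find x<0 with |R(x)|<1.
x=-0.58: |R|=0.6565
R=1: x+45/64x²=0 ⇒ x=−64/45=-1.4222; min R=1−1/(4·45/64)=0.6444>−1
Confirm numerically:
  x=-1.138: |R|=0.77258 <1
  x=-1.101: |R|=0.75133 <1
  x=-0.913: |R|=0.67310 <1
  x=-0.705: |R|=0.64447 <1
  x=-1.880: |R|=1.60512 >1
  x=-1.555: |R|=1.14517 >1
  x=-1.497: |R|=1.07871 >1
So |R|<1 on (-1.4222, 0).

(-1.4222,0); λ=-8 ⇒ h* = (64/45)/8 = 0.1778.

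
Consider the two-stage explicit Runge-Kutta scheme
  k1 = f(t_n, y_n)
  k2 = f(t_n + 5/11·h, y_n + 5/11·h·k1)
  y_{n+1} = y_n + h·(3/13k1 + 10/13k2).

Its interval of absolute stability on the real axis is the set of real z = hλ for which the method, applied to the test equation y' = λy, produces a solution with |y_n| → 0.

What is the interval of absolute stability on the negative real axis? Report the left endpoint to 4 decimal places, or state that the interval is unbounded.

Test eqn y'=λy, z=hλ:
  k1=λy_n ⇒ h·k1=z·y_n;  k2=λ(1+5/11z)y_n ⇒ h·k2=z(1+5/11z)y_n
  y_{n+1}/y_n = 1 + 3/13z + 10/13z(1+5/11z) = 1 + z + 50/143z²
  ⇒ R(z) = 1 + z + 50/143z².

Find x<0 with |R(x)|<1.
x=-1.68: |R|=0.3069
R=1: x+50/143x²=0 ⇒ x=−143/50=-2.8600; min R=1−1/(4·50/143)=0.2850>−1
Confirm numerically:
  x=-2.608: |R|=0.77020 <1
  x=-1.827: |R|=0.34011 <1
  x=-1.692: |R|=0.30900 <1
  x=-3.447: |R|=1.70748 >1
  x=-3.176: |R|=1.35091 >1
  x=-2.964: |R|=1.10778 >1
So |R|<1 on (-2.8600, 0).

z∈(-2.8600,0).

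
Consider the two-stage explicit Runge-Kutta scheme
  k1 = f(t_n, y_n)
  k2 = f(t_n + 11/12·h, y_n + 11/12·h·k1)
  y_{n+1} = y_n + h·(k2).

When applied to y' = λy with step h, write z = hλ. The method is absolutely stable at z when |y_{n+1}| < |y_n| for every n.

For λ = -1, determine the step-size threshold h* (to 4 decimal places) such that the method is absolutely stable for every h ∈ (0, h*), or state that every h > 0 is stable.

(-1.0909,0); λ=-1 ⇒ h* = (12/11)/1 = 1.0909.

Set f=λy, z=hλ:
  k1=λy_n ⇒ h·k1=z·y_n;  k2=λ(1+11/12z)y_n ⇒ h·k2=z(1+11/12z)y_n
  y_{n+1}/y_n = 1 + z(1+11/12z) = 1 + z + 11/12z²
  R(z) = 1 + z + 11/12z².

Find x<0 with |R(x)|<1.
x=-0.35: |R|=0.7623
R=1: x+11/12x²=0 ⇒ x=−12/11=-1.0909; min R=1−1/(4·11/12)=0.7273>−1
Confirm numerically:
  x=-0.814: |R|=0.79338 <1
  x=-0.592: |R|=0.72926 <1
  x=-0.571: |R|=0.72787 <1
  x=-0.450: |R|=0.73562 <1
  x=-1.326: |R|=1.28575 >1
  x=-1.306: |R|=1.25750 >1
Interval (-1.0909, 0).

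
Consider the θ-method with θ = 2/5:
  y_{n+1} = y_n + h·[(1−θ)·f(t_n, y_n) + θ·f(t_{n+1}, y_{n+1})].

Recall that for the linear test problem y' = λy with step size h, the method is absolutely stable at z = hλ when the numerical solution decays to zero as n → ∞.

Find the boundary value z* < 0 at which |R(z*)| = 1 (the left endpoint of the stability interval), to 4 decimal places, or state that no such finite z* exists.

On y'=λy, z=hλ:
  y_{n+1} = y_n + z·[3/5·y_n + 2/5·y_{n+1}] ⇒ (1 − 2/5z)y_{n+1} = (1 + 3/5z)y_n
  Hence R(z) = (1 + 3/5z)/(1 − 2/5z).

Boundary: |R(x)|=1, x<0.
x=-0.48: |R|=0.5973
R=−1: 1+3/5x = −1+2/5x ⇒ -1/5x=2 ⇒ x=2/(-1/5)=-10.0000
Confirm numerically:
  x=-8.529: |R|=0.93331 <1
  x=-8.311: |R|=0.92189 <1
  x=-5.430: |R|=0.71185 <1
  x=-4.276: |R|=0.57763 <1
  x=-10.364: |R|=1.01415 >1
  x=-10.173: |R|=1.00683 >1
Interval (-10.0000, 0).

left endpoint -10.0000.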